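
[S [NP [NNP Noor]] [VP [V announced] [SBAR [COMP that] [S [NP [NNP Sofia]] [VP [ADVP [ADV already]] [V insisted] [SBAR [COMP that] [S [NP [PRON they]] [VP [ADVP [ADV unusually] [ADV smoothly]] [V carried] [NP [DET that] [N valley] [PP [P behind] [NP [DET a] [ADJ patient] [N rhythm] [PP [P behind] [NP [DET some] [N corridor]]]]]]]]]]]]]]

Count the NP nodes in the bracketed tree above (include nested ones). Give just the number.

6

Scanning left to right, an opening `[NP` appears at word positions 1, 4, 8, 12, 15, 19 — 6 in total.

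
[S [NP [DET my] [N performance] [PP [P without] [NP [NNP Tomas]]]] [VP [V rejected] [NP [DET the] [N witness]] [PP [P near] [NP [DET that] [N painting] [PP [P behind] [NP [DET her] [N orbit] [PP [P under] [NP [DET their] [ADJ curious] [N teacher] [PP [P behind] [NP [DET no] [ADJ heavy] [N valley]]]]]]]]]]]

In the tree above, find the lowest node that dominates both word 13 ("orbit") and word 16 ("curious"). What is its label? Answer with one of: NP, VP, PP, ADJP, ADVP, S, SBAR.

Word 13 lies under S → VP → PP → NP → PP → NP → N; word 16 lies under S → VP → PP → NP → PP → NP → PP → NP → ADJ. The lowest shared node is the NP.

NP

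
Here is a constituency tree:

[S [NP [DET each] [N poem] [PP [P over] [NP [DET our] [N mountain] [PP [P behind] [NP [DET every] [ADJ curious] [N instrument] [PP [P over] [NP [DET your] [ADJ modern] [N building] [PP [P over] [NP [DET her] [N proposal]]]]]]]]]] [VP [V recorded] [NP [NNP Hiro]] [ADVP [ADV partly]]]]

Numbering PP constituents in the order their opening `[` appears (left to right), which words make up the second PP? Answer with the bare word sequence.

behind every curious instrument over your modern building over her proposal

In left-to-right order the PP constituents are "over our mountain behind every curious instrument over your modern building over her proposal"; "behind every curious instrument over your modern building over her proposal"; "over your modern building over her proposal"; "over her proposal". Number 2 is "behind every curious instrument over your modern building over her proposal".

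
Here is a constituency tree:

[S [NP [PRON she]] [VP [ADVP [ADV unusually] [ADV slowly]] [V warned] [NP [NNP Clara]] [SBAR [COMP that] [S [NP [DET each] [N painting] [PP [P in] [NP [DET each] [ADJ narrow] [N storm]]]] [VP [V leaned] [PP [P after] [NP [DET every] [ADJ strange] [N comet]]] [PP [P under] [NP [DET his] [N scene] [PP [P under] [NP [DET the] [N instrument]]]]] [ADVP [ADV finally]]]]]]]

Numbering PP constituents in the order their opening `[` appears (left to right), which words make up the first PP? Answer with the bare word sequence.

in each narrow storm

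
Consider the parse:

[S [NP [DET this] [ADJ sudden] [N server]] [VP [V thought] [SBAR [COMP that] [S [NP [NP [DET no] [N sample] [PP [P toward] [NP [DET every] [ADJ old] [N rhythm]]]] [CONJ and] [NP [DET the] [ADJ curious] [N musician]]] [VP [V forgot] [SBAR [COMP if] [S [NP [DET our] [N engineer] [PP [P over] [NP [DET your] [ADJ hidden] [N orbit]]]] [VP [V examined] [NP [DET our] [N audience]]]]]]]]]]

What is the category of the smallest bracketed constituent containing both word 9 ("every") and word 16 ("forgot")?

The smallest bracket enclosing both words is [S no sample toward every old rhythm and the curious musician forgot if our engineer over your hidden orbit examined our audience], so the label is S.

S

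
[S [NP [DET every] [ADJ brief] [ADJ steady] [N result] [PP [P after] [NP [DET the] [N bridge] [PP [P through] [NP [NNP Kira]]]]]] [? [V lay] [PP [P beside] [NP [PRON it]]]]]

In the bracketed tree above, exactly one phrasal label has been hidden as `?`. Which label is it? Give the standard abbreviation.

VP

The `?` node immediately contains: V 'lay', PP. That is the internal structure of a verb phrase, so the label is VP.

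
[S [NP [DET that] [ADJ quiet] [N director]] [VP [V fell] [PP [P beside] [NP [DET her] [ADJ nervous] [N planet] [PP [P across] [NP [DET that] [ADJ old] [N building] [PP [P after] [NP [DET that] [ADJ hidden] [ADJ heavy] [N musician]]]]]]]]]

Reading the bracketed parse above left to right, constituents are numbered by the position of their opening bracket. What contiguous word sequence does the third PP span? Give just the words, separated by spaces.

after that hidden heavy musician

In left-to-right order the PP constituents are "beside her nervous planet across that old building after that hidden heavy musician"; "across that old building after that hidden heavy musician"; "after that hidden heavy musician". Number 3 is "after that hidden heavy musician".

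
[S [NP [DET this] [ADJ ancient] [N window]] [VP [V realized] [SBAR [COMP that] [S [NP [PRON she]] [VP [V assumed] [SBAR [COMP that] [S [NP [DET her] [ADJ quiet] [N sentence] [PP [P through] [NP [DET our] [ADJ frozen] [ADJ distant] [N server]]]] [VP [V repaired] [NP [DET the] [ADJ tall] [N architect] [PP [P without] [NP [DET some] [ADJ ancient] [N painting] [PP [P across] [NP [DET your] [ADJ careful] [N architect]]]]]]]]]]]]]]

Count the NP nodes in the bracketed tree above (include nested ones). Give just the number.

7

The NP constituents are: [NP this ancient window]; [NP she]; [NP her quiet sentence through our frozen distant server]; [NP our frozen distant server]; [NP the tall architect without some ancient painting across your careful architect]; [NP some ancient painting across your careful architect] …. Total: 7.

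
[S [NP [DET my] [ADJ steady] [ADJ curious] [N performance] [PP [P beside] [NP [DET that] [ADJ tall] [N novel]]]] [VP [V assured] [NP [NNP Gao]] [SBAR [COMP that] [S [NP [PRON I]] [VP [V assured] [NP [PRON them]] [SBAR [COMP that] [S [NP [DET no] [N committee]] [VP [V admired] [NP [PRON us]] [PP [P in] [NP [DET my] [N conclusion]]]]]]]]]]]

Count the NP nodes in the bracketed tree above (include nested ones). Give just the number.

8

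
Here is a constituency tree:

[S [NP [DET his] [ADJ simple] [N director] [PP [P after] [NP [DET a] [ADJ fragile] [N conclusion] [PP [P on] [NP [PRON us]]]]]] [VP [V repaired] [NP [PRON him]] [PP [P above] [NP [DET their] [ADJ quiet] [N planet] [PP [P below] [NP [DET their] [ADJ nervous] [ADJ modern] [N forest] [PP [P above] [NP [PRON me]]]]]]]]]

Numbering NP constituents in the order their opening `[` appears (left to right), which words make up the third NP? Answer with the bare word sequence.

us

The NP opening brackets appear, in order, over: "his simple director after a fragile conclusion on us"; "a fragile conclusion on us"; "us"; "him"; "their quiet planet below their nervous modern forest above me"; "their nervous modern forest above me"; "me". The third one spans "us".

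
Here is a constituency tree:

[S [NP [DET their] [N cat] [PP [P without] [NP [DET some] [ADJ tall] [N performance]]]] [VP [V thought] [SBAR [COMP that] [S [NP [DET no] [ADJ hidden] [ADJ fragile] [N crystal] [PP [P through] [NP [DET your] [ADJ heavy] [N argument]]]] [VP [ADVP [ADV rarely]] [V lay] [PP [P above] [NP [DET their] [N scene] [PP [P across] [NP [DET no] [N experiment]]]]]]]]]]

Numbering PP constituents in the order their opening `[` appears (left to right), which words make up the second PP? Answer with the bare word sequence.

through your heavy argument

In left-to-right order the PP constituents are "without some tall performance"; "through your heavy argument"; "above their scene across no experiment"; "across no experiment". Number 2 is "through your heavy argument".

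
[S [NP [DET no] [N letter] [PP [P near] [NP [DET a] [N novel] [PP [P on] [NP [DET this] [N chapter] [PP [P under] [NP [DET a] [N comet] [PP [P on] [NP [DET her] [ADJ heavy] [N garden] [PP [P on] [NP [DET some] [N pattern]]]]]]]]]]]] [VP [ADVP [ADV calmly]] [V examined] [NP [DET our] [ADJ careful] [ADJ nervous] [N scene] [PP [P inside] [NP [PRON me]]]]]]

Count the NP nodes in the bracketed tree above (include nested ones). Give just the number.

The NP constituents are: [NP no letter near a novel on this chapter under a comet on her heavy garden on some pattern]; [NP a novel on this chapter under a comet on her heavy garden on some pattern]; [NP this chapter under a comet on her heavy garden on some pattern]; [NP a comet on her heavy garden on some pattern]; [NP her heavy garden on some pattern]; [NP some pattern] …. Total: 8.

8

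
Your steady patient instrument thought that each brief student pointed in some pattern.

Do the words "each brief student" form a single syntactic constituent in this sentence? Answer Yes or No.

Yes

"each brief student" is exactly the noun phrase [NP each brief student], a complete constituent.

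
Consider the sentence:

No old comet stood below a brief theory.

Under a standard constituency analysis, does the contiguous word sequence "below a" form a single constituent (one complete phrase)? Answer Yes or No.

No

The smallest constituent containing the whole sequence is the prepositional phrase [PP below a brief theory], but the sequence is only part of it — it straddles the boundary between preposition "below" and noun phrase "a brief theory".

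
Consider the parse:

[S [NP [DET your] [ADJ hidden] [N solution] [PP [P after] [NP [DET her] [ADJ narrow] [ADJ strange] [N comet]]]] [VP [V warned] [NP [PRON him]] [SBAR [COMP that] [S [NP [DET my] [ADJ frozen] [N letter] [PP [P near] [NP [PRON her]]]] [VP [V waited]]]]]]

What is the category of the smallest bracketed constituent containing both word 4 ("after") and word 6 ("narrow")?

The smallest bracket enclosing both words is [PP after her narrow strange comet], so the label is PP.

PP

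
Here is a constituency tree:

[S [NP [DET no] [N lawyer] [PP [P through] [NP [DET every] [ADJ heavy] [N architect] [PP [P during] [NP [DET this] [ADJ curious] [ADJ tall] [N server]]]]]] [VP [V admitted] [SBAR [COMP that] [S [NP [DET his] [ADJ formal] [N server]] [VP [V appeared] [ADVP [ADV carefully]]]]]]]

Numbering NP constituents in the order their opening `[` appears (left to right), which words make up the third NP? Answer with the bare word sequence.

this curious tall server

The NP opening brackets appear, in order, over: "no lawyer through every heavy architect during this curious tall server"; "every heavy architect during this curious tall server"; "this curious tall server"; "his formal server". The third one spans "this curious tall server".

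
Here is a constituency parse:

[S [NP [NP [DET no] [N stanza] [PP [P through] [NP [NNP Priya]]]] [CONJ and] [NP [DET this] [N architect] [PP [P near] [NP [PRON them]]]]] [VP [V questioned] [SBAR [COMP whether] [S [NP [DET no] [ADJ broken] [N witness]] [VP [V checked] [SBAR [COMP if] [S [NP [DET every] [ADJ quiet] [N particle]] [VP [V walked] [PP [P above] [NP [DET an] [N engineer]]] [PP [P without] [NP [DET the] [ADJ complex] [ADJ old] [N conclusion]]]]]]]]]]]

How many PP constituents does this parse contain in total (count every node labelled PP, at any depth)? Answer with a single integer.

Listing each PP by its span: [PP through Priya]; [PP near them]; [PP above an engineer]; [PP without the complex old conclusion] — that makes 4.

4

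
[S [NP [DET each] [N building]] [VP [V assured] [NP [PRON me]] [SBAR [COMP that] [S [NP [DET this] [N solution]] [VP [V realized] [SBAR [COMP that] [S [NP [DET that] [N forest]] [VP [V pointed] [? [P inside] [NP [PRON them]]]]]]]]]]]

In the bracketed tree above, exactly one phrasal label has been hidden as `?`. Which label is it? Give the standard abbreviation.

PP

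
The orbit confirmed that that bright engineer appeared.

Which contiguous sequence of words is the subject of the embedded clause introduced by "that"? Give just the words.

The subject of the embedded clause introduced by "that" is the NP immediately before the verb "appeared": "that bright engineer".

that bright engineer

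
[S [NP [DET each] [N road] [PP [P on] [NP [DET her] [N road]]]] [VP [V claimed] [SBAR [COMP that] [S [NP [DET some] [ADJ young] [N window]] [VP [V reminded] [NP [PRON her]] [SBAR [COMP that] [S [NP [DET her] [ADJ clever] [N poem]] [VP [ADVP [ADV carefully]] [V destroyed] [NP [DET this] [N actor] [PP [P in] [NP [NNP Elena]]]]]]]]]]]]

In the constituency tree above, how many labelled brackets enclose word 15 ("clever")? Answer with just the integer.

The word sits inside ADJ, which is inside NP, inside S, inside SBAR, inside VP, inside S, inside SBAR, inside VP, inside S — 9 brackets in all.

9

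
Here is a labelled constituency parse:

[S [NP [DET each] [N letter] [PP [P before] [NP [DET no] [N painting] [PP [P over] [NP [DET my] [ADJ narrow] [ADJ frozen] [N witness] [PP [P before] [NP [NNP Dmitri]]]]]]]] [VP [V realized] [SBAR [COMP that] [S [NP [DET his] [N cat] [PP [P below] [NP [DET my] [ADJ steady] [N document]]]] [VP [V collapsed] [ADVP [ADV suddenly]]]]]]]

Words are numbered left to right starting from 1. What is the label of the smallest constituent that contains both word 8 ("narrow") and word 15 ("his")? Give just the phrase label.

S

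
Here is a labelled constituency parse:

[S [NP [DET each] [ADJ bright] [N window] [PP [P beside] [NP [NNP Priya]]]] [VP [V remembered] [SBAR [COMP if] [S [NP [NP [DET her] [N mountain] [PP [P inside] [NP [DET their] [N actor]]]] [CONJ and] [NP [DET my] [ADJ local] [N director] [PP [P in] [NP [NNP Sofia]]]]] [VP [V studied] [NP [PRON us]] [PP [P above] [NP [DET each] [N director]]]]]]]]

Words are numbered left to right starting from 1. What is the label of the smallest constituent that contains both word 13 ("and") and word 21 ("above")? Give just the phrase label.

S

Word 13 lies under S → VP → SBAR → S → NP → CONJ; word 21 lies under S → VP → SBAR → S → VP → PP → P. The lowest shared node is the S.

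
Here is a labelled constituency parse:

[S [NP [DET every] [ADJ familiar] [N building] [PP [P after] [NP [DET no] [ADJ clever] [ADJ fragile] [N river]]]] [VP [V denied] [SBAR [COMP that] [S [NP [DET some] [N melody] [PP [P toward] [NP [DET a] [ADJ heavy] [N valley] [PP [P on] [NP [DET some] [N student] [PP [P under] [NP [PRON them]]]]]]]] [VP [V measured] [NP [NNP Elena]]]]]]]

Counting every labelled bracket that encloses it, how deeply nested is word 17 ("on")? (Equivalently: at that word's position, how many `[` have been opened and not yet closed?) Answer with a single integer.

9

Counting open brackets not yet closed at "on": [S [VP [SBAR [S [NP [PP [NP [PP [P = 9.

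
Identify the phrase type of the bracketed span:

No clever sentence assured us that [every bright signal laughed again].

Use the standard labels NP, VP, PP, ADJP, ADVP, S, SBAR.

S

The bracketed span "every bright signal laughed again" is headed by "laughed", making it a clause (S).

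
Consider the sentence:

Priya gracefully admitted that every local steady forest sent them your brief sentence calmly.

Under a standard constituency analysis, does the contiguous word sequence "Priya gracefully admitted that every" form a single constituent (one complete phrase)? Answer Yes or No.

No

The smallest constituent containing the whole sequence is the clause [S Priya gracefully admitted that every local steady forest sent them your brief sentence calmly], but the sequence is only part of it — it straddles the boundary between noun phrase "Priya" and verb phrase "gracefully admitted that every local steady forest sent them your brief sentence calmly".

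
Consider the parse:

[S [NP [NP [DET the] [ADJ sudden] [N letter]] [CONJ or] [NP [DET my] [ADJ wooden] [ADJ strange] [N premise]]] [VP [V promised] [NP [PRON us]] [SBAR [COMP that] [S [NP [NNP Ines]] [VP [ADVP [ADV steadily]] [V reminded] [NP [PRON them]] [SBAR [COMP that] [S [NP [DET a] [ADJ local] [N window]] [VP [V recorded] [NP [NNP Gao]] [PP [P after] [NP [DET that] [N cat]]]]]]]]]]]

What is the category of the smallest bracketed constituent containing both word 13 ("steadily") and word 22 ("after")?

Both words fall inside [VP steadily reminded them that a local window recorded Gao after that cat] (words 13–24), and no smaller constituent contains them both. Label: VP.

VP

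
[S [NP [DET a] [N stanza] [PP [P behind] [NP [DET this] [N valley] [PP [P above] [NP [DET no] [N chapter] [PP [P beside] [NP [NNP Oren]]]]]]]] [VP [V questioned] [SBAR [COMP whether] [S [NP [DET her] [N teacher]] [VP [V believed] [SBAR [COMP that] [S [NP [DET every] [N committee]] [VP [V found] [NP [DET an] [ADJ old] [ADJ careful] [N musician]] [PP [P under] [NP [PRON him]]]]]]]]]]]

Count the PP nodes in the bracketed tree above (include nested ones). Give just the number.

4

Scanning left to right, an opening `[PP` appears at word positions 3, 6, 9, 24 — 4 in total.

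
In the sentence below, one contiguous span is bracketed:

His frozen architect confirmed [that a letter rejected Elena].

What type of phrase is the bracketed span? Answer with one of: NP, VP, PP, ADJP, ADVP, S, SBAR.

The span is built around the complementizer "that" — a subordinate clause (SBAR).

SBAR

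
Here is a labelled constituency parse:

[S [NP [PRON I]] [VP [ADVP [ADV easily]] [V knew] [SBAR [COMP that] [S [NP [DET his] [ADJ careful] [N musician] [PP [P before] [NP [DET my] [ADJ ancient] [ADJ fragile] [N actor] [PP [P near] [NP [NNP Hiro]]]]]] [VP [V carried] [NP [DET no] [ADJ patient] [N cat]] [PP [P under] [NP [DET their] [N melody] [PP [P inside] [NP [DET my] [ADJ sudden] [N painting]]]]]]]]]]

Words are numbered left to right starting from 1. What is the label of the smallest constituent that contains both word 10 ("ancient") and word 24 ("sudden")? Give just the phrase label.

Both words fall inside [S his careful musician before my ancient fragile actor near Hiro carried no patient cat under their melody inside my sudden painting] (words 5–25), and no smaller constituent contains them both. Label: S.

S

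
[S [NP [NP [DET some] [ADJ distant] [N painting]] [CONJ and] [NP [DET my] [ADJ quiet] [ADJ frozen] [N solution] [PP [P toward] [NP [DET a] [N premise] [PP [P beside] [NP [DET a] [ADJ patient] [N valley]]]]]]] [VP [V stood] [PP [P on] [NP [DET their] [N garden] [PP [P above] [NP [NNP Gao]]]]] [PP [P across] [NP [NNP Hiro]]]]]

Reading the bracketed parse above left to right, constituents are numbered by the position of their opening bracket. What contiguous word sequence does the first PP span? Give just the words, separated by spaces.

toward a premise beside a patient valley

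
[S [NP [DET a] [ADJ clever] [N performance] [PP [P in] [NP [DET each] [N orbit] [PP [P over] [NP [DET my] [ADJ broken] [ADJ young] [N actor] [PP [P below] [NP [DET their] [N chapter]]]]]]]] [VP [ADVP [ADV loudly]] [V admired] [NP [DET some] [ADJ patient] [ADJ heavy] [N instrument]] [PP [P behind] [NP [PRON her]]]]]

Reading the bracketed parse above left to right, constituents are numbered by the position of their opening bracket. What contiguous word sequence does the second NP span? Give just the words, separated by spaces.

each orbit over my broken young actor below their chapter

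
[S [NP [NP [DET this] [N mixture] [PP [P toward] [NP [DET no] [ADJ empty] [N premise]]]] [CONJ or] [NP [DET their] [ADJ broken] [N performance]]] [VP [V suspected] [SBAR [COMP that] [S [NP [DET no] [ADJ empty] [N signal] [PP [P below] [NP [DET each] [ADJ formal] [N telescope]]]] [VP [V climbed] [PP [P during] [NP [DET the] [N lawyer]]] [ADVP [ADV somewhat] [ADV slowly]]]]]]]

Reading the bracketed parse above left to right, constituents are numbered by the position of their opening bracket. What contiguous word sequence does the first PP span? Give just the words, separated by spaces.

Opening `[PP` markers occur at word positions 3, 16, 21; the first of these opens the constituent [PP toward no empty premise].

toward no empty premise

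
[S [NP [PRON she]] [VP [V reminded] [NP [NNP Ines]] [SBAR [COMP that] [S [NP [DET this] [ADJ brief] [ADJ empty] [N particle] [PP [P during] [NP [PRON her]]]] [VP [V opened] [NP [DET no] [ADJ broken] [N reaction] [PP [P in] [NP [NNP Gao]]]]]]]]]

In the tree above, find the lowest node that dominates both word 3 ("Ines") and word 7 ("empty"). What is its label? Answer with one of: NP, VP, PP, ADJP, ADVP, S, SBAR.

Word 3 lies under S → VP → NP → NNP; word 7 lies under S → VP → SBAR → S → NP → ADJ. The lowest shared node is the VP.

VP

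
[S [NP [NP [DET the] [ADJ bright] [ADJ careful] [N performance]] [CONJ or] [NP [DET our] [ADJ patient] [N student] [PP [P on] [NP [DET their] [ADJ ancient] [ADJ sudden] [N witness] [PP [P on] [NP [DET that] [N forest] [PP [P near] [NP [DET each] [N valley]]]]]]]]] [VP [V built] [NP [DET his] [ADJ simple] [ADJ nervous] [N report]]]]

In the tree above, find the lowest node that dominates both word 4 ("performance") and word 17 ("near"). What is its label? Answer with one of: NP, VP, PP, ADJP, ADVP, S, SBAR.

Word 4 lies under S → NP → NP → N; word 17 lies under S → NP → NP → PP → NP → PP → NP → PP → P. The lowest shared node is the NP.

NP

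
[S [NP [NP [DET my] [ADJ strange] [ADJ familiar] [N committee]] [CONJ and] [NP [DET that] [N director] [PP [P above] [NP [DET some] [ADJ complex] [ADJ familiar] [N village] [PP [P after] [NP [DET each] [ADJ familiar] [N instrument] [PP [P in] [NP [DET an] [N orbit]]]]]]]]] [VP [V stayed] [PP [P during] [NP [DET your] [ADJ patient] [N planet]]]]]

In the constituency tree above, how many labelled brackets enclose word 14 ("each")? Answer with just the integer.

The word sits inside DET, which is inside NP, inside PP, inside NP, inside PP, inside NP, inside NP, inside S — 8 brackets in all.

8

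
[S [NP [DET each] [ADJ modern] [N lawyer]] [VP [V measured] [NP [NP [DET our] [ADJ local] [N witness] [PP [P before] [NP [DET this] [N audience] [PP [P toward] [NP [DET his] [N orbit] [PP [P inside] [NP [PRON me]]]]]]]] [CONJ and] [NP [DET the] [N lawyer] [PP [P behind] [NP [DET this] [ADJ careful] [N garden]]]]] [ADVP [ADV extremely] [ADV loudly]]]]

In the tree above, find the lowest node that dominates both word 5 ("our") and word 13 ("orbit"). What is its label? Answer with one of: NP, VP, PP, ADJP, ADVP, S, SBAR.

The smallest bracket enclosing both words is [NP our local witness before this audience toward his orbit inside me], so the label is NP.

NP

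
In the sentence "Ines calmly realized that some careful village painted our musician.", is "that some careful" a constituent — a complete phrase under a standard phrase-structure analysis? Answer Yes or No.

No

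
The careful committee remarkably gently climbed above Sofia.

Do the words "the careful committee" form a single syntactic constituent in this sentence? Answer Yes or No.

Yes

These words form the whole noun phrase headed by "committee", so yes — one constituent.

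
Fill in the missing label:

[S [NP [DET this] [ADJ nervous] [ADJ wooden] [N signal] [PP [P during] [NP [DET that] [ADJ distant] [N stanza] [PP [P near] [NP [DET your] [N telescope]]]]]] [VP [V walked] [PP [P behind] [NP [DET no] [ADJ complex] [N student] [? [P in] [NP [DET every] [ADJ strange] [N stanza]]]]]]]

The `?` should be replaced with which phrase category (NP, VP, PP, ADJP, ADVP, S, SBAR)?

PP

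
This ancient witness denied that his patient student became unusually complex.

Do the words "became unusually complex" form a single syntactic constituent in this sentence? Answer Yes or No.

Yes

"became unusually complex" is exactly the verb phrase [VP became unusually complex], a complete constituent.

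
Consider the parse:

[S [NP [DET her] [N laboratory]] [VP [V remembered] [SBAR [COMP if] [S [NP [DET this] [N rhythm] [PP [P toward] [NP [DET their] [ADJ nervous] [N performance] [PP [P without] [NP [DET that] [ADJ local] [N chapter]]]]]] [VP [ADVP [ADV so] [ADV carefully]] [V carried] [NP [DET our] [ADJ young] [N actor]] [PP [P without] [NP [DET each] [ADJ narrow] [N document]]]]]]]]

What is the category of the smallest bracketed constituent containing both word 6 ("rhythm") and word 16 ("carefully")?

S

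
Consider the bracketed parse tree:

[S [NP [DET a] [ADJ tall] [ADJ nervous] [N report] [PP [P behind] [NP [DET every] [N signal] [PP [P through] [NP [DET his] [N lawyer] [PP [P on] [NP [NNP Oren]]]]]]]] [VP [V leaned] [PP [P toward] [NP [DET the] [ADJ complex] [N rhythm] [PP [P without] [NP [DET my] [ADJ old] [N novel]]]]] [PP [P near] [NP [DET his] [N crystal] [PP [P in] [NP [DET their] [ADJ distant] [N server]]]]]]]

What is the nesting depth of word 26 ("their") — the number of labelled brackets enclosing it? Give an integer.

7

Path from the root down to the word: S → VP → PP → NP → PP → NP → DET. That is 7 enclosing brackets.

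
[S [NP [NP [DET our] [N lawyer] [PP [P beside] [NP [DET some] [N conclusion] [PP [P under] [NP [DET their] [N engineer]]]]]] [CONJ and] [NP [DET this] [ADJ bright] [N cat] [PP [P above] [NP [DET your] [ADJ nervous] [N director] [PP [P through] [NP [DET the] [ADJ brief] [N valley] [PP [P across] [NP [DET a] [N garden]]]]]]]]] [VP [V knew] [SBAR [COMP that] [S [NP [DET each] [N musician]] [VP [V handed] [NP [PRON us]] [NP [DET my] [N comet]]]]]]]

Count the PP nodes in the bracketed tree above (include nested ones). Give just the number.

5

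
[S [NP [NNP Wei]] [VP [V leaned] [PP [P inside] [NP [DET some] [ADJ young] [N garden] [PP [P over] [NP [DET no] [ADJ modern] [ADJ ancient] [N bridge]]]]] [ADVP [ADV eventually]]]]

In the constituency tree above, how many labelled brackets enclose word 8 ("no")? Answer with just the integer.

The word sits inside DET, which is inside NP, inside PP, inside NP, inside PP, inside VP, inside S — 7 brackets in all.

7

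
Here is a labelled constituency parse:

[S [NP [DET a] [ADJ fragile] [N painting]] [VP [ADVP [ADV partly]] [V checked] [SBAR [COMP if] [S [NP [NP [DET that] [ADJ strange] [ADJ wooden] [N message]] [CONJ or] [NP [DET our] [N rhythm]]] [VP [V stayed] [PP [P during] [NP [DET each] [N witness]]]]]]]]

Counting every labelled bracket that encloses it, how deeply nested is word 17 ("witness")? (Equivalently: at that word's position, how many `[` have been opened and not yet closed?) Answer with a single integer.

The word sits inside N, which is inside NP, inside PP, inside VP, inside S, inside SBAR, inside VP, inside S — 8 brackets in all.

8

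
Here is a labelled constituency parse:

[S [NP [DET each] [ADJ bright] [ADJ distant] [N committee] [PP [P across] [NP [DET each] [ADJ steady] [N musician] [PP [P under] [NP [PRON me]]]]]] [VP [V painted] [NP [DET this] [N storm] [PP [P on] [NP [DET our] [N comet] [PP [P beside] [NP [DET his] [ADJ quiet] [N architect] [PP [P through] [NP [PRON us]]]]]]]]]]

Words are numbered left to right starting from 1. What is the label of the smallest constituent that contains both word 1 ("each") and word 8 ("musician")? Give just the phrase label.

NP

Word 1 lies under S → NP → DET; word 8 lies under S → NP → PP → NP → N. The lowest shared node is the NP.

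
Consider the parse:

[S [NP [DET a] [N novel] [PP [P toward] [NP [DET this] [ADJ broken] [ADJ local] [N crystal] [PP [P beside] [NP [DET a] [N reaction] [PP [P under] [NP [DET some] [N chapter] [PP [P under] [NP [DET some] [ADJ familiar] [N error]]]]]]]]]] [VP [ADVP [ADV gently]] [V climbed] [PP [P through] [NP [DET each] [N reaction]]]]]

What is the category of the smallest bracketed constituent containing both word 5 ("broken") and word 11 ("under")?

NP

Word 5 lies under S → NP → PP → NP → ADJ; word 11 lies under S → NP → PP → NP → PP → NP → PP → P. The lowest shared node is the NP.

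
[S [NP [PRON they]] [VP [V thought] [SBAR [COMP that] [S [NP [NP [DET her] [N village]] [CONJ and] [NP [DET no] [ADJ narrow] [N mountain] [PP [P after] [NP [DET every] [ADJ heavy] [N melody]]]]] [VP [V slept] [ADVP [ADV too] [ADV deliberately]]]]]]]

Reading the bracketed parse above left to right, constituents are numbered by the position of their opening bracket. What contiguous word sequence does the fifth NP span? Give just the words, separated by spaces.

In left-to-right order the NP constituents are "they"; "her village and no narrow mountain after every heavy melody"; "her village"; "no narrow mountain after every heavy melody"; "every heavy melody". Number 5 is "every heavy melody".

every heavy melody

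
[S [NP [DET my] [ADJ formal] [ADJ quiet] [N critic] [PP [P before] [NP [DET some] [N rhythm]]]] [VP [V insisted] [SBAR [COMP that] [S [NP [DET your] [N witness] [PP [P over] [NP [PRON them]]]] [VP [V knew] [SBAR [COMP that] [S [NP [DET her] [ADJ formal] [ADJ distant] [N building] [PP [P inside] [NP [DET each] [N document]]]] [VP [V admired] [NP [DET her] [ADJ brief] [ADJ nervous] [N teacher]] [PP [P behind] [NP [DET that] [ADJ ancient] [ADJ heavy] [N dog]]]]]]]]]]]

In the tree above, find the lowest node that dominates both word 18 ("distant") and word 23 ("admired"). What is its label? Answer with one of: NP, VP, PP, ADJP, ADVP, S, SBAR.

S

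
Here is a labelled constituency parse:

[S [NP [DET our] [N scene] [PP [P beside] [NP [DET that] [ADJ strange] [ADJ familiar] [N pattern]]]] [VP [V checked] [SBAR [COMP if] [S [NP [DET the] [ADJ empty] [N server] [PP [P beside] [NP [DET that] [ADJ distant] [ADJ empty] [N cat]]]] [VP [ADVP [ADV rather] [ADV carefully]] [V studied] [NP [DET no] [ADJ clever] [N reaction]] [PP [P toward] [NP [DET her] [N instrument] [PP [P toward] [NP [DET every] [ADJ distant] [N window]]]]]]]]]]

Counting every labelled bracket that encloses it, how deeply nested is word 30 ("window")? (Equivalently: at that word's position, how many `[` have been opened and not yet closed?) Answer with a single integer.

10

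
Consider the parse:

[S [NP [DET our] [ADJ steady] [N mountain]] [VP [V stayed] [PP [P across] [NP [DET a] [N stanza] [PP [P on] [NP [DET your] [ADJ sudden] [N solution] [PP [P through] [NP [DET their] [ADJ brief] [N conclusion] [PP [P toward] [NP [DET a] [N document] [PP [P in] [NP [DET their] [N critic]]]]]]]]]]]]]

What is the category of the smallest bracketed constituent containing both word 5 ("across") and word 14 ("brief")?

PP

The smallest bracket enclosing both words is [PP across a stanza on your sudden solution through their brief conclusion toward a document in their critic], so the label is PP.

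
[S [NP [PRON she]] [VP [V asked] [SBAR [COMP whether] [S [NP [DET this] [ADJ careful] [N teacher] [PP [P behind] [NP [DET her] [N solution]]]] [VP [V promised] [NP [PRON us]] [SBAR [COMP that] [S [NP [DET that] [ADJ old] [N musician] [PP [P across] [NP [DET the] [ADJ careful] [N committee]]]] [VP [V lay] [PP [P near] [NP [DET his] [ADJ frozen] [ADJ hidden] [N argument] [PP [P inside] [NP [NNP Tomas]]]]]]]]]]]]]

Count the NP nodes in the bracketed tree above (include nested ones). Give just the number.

The NP constituents are: [NP she]; [NP this careful teacher behind her solution]; [NP her solution]; [NP us]; [NP that old musician across the careful committee]; [NP the careful committee] …. Total: 8.

8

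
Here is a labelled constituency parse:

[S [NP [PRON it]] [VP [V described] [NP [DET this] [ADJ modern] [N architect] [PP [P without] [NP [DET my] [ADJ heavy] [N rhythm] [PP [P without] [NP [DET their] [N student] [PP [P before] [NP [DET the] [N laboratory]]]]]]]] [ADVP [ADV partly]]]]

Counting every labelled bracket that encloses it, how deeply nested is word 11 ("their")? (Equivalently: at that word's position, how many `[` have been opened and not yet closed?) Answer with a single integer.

8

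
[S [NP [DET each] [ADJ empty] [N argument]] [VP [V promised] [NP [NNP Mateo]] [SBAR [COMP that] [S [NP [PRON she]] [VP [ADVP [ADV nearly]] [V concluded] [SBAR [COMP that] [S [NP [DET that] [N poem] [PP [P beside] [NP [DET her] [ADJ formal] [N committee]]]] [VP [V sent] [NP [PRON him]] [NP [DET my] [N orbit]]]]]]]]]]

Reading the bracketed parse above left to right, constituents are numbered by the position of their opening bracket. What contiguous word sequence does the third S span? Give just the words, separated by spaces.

The S opening brackets appear, in order, over: "each empty argument promised Mateo that she nearly concluded that that poem beside her formal committee sent him my orbit"; "she nearly concluded that that poem beside her formal committee sent him my orbit"; "that poem beside her formal committee sent him my orbit". The third one spans "that poem beside her formal committee sent him my orbit".

that poem beside her formal committee sent him my orbit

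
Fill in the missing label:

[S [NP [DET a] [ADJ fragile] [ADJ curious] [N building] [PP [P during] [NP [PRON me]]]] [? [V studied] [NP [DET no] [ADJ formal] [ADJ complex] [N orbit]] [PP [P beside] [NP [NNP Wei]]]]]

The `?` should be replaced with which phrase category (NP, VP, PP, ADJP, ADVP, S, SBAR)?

VP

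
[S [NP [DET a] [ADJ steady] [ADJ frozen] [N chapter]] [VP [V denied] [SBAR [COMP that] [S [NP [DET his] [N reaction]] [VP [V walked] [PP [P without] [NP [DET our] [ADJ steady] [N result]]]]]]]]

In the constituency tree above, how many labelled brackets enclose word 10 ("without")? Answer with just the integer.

7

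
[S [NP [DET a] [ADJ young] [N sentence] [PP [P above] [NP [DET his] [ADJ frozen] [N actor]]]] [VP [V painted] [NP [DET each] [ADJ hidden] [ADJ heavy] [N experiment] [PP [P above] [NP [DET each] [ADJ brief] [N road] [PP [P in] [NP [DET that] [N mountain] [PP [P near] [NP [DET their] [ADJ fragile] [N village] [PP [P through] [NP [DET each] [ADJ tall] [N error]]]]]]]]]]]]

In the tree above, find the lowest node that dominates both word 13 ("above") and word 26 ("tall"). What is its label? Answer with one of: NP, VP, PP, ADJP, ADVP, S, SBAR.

PP

The smallest bracket enclosing both words is [PP above each brief road in that mountain near their fragile village through each tall error], so the label is PP.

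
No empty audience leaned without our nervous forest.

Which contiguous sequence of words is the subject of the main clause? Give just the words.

no empty audience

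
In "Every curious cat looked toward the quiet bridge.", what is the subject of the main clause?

The subject of the main clause is the NP immediately before the verb "looked": "every curious cat".

every curious cat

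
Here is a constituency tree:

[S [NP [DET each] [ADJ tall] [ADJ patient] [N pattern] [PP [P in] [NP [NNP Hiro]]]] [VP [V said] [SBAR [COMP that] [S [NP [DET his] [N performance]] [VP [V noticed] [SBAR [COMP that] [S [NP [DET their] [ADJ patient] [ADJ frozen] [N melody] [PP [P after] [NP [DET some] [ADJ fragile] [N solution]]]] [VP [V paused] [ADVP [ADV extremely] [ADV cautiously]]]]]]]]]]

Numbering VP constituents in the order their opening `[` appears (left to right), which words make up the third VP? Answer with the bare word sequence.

paused extremely cautiously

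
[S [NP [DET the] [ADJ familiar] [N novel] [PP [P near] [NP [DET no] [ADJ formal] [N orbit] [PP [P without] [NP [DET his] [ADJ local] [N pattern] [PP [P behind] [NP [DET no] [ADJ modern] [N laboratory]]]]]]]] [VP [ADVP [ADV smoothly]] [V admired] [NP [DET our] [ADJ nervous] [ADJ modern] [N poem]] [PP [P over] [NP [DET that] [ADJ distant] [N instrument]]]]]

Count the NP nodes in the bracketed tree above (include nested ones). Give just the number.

6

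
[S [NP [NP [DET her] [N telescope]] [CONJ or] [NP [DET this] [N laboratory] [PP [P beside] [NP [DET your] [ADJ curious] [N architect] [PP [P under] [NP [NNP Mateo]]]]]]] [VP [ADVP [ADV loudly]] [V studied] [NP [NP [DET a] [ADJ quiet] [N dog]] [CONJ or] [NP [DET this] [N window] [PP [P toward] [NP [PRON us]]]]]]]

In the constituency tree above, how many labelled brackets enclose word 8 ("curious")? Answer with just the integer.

The word sits inside ADJ, which is inside NP, inside PP, inside NP, inside NP, inside S — 6 brackets in all.

6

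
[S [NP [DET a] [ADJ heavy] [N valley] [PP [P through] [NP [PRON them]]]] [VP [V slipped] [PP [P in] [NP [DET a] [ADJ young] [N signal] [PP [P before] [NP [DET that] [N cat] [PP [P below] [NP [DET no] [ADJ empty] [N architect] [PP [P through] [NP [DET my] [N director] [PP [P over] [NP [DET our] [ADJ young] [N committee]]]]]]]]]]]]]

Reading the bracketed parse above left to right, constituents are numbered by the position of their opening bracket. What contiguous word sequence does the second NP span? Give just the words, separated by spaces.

them

In left-to-right order the NP constituents are "a heavy valley through them"; "them"; "a young signal before that cat below no empty architect through my director over our young committee"; "that cat below no empty architect through my director over our young committee"; "no empty architect through my director over our young committee"; "my director over our young committee"; "our young committee". Number 2 is "them".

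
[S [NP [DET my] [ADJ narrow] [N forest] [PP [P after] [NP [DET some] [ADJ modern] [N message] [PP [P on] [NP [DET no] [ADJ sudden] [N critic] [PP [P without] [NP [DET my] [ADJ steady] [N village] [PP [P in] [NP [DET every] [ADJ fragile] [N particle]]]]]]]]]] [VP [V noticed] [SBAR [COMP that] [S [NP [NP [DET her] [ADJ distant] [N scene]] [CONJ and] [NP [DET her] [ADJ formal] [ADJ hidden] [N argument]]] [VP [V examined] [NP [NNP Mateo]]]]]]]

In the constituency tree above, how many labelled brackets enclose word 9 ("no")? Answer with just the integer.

7

Path from the root down to the word: S → NP → PP → NP → PP → NP → DET. That is 7 enclosing brackets.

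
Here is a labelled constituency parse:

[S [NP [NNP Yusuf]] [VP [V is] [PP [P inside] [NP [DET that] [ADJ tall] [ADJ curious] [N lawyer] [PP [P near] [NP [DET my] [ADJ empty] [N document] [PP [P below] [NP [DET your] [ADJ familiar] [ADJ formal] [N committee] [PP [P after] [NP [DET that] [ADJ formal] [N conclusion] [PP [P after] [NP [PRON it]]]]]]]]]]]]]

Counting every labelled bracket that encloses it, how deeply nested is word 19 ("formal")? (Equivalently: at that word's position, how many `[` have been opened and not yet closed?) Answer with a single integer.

Path from the root down to the word: S → VP → PP → NP → PP → NP → PP → NP → PP → NP → ADJ. That is 11 enclosing brackets.

11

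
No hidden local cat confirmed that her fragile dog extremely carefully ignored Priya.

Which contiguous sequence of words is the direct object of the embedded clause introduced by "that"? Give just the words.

Priya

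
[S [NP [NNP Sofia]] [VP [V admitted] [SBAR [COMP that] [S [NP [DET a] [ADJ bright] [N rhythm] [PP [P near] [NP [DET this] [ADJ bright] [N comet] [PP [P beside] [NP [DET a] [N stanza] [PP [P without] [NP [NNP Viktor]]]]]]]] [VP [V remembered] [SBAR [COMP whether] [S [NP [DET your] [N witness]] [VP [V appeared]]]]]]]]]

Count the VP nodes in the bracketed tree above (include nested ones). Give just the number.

3

The VP constituents are: [VP admitted that a bright rhythm near this bright comet beside a stanza without Viktor remembered whether your witness appeared]; [VP remembered whether your witness appeared]; [VP appeared]. Total: 3.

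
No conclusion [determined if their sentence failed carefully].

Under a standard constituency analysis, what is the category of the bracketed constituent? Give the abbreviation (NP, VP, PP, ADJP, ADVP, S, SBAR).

VP

The span is built around the verb "determined" — a verb phrase (VP).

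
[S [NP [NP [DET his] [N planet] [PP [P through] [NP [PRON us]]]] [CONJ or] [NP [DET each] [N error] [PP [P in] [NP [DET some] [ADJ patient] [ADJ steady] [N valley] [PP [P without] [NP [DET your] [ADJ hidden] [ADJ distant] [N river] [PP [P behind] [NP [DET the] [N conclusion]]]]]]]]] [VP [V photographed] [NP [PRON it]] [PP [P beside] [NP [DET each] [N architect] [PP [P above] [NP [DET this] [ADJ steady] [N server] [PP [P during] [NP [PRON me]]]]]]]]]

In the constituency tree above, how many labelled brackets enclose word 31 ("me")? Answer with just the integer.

9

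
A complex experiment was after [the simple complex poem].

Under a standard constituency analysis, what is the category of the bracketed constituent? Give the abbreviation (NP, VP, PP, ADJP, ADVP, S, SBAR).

NP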